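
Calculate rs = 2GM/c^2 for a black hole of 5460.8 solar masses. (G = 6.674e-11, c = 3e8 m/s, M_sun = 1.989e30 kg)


M = 5460.8 * 1.989e30 kg = 1.08615312e+34 kg. rs = 2GM/c^2 = 2 * 6.674e-11 * 1.08615312e+34 / (3e8)^2 = 1.611e+07

1.611e+07 m


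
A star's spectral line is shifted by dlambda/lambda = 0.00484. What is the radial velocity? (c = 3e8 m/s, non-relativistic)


v = (dlambda/lambda) * c = 0.00484 * 3e8 = 1.452e+06

1.452e+06 m/s


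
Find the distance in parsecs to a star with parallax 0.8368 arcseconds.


d = 1/p = 1/0.8368 = 1.195

1.195 pc


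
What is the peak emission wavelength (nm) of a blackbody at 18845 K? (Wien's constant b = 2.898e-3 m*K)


lam_max = b / T = 2.898e-3 / 18845 = 1.538e-07 m = 153.7808 nm

153.7808 nm


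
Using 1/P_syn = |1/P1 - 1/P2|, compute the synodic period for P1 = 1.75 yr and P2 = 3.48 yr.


1/P_syn = |1/P1 - 1/P2| = |1/1.75 - 1/3.48| => P_syn = 3.5202

3.5202 years


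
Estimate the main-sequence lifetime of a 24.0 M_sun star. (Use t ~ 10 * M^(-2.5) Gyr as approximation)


t = 10 * M^(-2.5) = 10 * 24.0^(-2.5) = 0.0035

0.0035 Gyr


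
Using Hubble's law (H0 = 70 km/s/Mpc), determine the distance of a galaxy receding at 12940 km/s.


d = v / H0 = 12940 / 70 = 184.8571

184.8571 Mpc


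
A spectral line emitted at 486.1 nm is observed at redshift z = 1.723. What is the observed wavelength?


lam_obs = lam_emit * (1 + z) = 486.1 * (1 + 1.723) = 1323.6503

1323.6503 nm


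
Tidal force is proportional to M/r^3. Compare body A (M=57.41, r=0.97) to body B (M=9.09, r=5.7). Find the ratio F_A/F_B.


Ratio = (M1/r1^3) / (M2/r2^3) = (57.41/0.97^3) / (9.09/5.7^3) = 1281.5425

1281.5425


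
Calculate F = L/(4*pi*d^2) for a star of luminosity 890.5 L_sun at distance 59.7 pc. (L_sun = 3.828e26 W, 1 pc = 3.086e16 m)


F = L / (4*pi*d^2) = 3.409e+29 / (4*pi*(1.842e+18)^2) = 7.992e-09

7.992e-09 W/m^2


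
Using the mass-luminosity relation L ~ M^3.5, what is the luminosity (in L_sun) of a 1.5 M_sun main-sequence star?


L/L_sun = (M/M_sun)^3.5 = 1.5^3.5 = 4.1335

4.1335 L_sun


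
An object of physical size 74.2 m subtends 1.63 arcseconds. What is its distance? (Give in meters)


D = size / theta_rad, theta_rad = 1.63 * pi/(180*3600) = 7.902e-06, D = 9.389e+06

9.389e+06 m


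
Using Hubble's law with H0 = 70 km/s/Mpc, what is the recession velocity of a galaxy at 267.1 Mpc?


v = H0 * d = 70 * 267.1 = 18697.0

18697.0 km/s


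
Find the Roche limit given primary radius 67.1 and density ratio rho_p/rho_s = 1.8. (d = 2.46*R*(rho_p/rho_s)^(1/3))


d_Roche = 2.46 * 67.1 * 1.8^(1/3) = 200.793

200.793


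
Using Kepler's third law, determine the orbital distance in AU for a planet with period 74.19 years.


a = P^(2/3) = 74.19^(2/3) = 17.6562

17.6562 AU


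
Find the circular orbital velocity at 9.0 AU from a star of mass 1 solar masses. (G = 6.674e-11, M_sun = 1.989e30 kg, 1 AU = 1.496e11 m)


v = sqrt(GM/r) = sqrt(6.674e-11 * 1.989e+30 / 1.346e+12) = 9929.4099

9929.4099 m/s


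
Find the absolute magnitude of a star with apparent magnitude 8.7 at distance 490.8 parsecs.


M = m - 5*log10(d) + 5 = 8.7 - 5*log10(490.8) + 5 = 0.2455

0.2455


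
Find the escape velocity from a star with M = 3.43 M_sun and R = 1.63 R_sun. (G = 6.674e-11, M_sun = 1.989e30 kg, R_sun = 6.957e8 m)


M = 3.43 * 1.989e30 kg = 6.82227e+30 kg; R = 1.63 * 6.957e8 m = 1.133991e+09 m. v_esc = sqrt(2GM/R) = sqrt(2 * 6.674e-11 * 6.82227e+30 / 1.133991e+09) = 896123.2529

896123.2529 m/s


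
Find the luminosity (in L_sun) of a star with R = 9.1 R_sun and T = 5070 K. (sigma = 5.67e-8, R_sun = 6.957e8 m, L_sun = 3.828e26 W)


R = 9.1 * 6.957e8 m = 6.33087e+09 m. L = 4*pi*R^2*sigma*T^4 = 4*pi*(6.33087e+09)^2 * 5.67e-8 * 5070^4 = 1.886911588e+28 W. L/L_sun = 1.886911588e+28 / 3.828e26 = 49.2924

49.2924 L_sun


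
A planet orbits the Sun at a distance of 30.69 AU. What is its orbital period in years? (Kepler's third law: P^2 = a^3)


P = a^(3/2) = 30.69^1.5 = 170.0182

170.0182 years


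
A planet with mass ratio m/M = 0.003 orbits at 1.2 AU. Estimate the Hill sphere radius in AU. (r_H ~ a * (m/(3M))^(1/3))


r_H = a * (m/3M)^(1/3) = 1.2 * (0.003/3)^(1/3) = 0.12

0.12 AU


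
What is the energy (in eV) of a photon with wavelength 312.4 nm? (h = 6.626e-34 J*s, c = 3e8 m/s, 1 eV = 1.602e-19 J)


E = hc/lambda = 6.626e-34 * 3e8 / 3.124e-07 = 6.363e-19 J = 3.9719 eV

3.9719 eV


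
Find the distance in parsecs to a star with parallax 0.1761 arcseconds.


d = 1/p = 1/0.1761 = 5.6786

5.6786 pc


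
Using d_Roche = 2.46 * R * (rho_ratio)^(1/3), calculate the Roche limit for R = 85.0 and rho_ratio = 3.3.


d_Roche = 2.46 * 85.0 * 3.3^(1/3) = 311.3092

311.3092


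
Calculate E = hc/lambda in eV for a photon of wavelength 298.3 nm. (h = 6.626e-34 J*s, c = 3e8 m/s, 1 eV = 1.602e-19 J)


E = hc/lambda = 6.626e-34 * 3e8 / 2.983e-07 = 6.664e-19 J = 4.1597 eV

4.1597 eV


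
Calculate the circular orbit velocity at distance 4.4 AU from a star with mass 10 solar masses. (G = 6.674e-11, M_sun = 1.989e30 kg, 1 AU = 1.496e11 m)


v = sqrt(GM/r) = sqrt(6.674e-11 * 1.989e+31 / 6.582e+11) = 44907.4461

44907.4461 m/s


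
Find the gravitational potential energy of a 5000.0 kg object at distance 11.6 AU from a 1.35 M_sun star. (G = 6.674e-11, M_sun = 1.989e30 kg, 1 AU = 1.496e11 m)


M = 1.35 * 1.989e30 kg = 2.68515e+30 kg; r = 11.6 AU * 1.496e11 m/AU = 1.73536e+12 m. U = -GM*m/r = -(6.674e-11 * 2.68515e+30 * 5000.0) / 1.73536e+12 = -5.163e+11

-5.163e+11 J


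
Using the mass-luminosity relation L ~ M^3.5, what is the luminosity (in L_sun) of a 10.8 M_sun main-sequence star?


L/L_sun = (M/M_sun)^3.5 = 10.8^3.5 = 4139.8361

4139.8361 L_sun


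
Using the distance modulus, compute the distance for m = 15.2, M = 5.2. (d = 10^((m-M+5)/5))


d = 10^((m - M + 5)/5) = 10^((15.2 - 5.2 + 5)/5) = 1000.0

1000.0 pc


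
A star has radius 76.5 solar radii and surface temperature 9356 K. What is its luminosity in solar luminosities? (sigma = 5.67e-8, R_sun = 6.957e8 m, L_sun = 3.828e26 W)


R = 76.5 * 6.957e8 m = 5.322105e+10 m. L = 4*pi*R^2*sigma*T^4 = 4*pi*(5.322105e+10)^2 * 5.67e-8 * 9356^4 = 1.546395768e+31 W. L/L_sun = 1.546395768e+31 / 3.828e26 = 40396.9636

40396.9636 L_sun


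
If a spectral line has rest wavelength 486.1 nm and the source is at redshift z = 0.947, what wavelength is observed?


lam_obs = lam_emit * (1 + z) = 486.1 * (1 + 0.947) = 946.4367

946.4367 nm


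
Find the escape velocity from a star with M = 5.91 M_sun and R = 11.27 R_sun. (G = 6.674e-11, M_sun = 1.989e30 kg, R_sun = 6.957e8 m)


M = 5.91 * 1.989e30 kg = 1.175499e+31 kg; R = 11.27 * 6.957e8 m = 7.840539e+09 m. v_esc = sqrt(2GM/R) = sqrt(2 * 6.674e-11 * 1.175499e+31 / 7.840539e+09) = 447348.7944

447348.7944 m/s


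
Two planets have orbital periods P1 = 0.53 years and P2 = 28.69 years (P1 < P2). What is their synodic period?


1/P_syn = |1/P1 - 1/P2| = |1/0.53 - 1/28.69| => P_syn = 0.54

0.54 years


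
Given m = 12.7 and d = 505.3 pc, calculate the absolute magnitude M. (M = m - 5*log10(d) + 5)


M = m - 5*log10(d) + 5 = 12.7 - 5*log10(505.3) + 5 = 4.1823

4.1823


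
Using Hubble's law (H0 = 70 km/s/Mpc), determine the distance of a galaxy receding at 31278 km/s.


d = v / H0 = 31278 / 70 = 446.8286

446.8286 Mpc


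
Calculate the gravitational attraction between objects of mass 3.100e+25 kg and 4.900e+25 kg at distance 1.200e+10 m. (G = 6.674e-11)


F = G*m1*m2/r^2 = 6.674e-11 * 3.100e+25 * 4.900e+25 / (1.200e+10)^2 = 6.674e-11 * 1.519e+51 / 1.440e+20 = 7.040e+20

7.040e+20 N


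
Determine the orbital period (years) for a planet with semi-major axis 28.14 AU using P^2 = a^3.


P = a^(3/2) = 28.14^1.5 = 149.2747

149.2747 years


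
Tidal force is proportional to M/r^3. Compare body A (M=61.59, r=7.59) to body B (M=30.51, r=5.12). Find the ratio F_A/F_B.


Ratio = (M1/r1^3) / (M2/r2^3) = (61.59/7.59^3) / (30.51/5.12^3) = 0.6197

0.6197


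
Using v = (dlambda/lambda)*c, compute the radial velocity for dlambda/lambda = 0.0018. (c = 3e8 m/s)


v = (dlambda/lambda) * c = 0.0018 * 3e8 = 540000.0

540000.0 m/s


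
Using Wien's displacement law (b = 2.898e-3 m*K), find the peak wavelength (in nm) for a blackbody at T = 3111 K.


lam_max = b / T = 2.898e-3 / 3111 = 9.315e-07 m = 931.5333 nm

931.5333 nm


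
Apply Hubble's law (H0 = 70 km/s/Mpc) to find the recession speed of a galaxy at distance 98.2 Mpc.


v = H0 * d = 70 * 98.2 = 6874.0

6874.0 km/s


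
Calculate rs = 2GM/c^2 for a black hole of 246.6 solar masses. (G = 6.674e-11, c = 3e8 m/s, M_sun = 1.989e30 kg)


M = 246.6 * 1.989e30 kg = 4.904874e+32 kg. rs = 2GM/c^2 = 2 * 6.674e-11 * 4.904874e+32 / (3e8)^2 = 727447.3128

727447.3128 m


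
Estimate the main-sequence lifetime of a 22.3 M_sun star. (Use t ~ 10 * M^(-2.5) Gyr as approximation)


t = 10 * M^(-2.5) = 10 * 22.3^(-2.5) = 0.0043

0.0043 Gyr


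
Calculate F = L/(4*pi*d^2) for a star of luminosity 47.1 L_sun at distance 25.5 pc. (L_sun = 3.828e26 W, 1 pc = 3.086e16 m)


F = L / (4*pi*d^2) = 1.803e+28 / (4*pi*(7.869e+17)^2) = 2.317e-09

2.317e-09 W/m^2


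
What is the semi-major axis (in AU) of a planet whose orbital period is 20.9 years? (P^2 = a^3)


a = P^(2/3) = 20.9^(2/3) = 7.5875

7.5875 AU


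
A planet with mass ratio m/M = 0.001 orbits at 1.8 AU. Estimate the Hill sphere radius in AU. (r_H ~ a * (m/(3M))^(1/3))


r_H = a * (m/3M)^(1/3) = 1.8 * (0.001/3)^(1/3) = 0.1248

0.1248 AU


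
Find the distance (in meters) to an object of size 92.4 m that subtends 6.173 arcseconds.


D = size / theta_rad, theta_rad = 6.173 * pi/(180*3600) = 2.993e-05, D = 3.087e+06

3.087e+06 m


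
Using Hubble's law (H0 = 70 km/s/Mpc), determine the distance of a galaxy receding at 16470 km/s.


d = v / H0 = 16470 / 70 = 235.2857

235.2857 Mpc


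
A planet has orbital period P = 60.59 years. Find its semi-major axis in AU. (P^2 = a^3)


a = P^(2/3) = 60.59^(2/3) = 15.4265

15.4265 AU


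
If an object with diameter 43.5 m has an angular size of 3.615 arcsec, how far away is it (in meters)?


D = size / theta_rad, theta_rad = 3.615 * pi/(180*3600) = 1.753e-05, D = 2.482e+06

2.482e+06 m


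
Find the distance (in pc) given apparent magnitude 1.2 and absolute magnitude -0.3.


d = 10^((m - M + 5)/5) = 10^((1.2 - -0.3 + 5)/5) = 19.9526

19.9526 pc


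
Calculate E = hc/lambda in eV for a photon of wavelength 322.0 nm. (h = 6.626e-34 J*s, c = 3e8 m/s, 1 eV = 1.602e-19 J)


E = hc/lambda = 6.626e-34 * 3e8 / 3.220e-07 = 6.173e-19 J = 3.8535 eV

3.8535 eV


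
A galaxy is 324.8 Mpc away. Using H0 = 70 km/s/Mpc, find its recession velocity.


v = H0 * d = 70 * 324.8 = 22736.0

22736.0 km/s


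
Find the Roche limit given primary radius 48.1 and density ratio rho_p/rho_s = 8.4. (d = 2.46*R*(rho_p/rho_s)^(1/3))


d_Roche = 2.46 * 48.1 * 8.4^(1/3) = 240.5322

240.5322


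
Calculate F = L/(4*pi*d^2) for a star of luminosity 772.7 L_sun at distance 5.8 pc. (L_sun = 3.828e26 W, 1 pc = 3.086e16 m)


F = L / (4*pi*d^2) = 2.958e+29 / (4*pi*(1.790e+17)^2) = 7.347e-07

7.347e-07 W/m^2


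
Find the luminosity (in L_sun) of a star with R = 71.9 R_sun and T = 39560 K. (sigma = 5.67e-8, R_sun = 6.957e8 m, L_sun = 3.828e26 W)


R = 71.9 * 6.957e8 m = 5.002083e+10 m. L = 4*pi*R^2*sigma*T^4 = 4*pi*(5.002083e+10)^2 * 5.67e-8 * 39560^4 = 4.366363039e+33 W. L/L_sun = 4.366363039e+33 / 3.828e26 = 1.141e+07

1.141e+07 L_sun


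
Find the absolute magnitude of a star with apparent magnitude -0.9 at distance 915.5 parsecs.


M = m - 5*log10(d) + 5 = -0.9 - 5*log10(915.5) + 5 = -10.7083

-10.7083


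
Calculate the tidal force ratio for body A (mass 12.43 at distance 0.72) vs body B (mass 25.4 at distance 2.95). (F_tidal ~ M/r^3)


Ratio = (M1/r1^3) / (M2/r2^3) = (12.43/0.72^3) / (25.4/2.95^3) = 33.6594

33.6594


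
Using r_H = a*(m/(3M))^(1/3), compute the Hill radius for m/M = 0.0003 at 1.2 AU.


r_H = a * (m/3M)^(1/3) = 1.2 * (0.0003/3)^(1/3) = 0.0557

0.0557 AU


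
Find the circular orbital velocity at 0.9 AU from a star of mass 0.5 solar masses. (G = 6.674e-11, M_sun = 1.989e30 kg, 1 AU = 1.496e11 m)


v = sqrt(GM/r) = sqrt(6.674e-11 * 9.945e+29 / 1.346e+11) = 22202.8356

22202.8356 m/s


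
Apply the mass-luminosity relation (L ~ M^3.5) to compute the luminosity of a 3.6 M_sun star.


L/L_sun = (M/M_sun)^3.5 = 3.6^3.5 = 88.5235

88.5235 L_sun


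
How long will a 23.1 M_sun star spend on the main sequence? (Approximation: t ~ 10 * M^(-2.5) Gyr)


t = 10 * M^(-2.5) = 10 * 23.1^(-2.5) = 0.0039

0.0039 Gyr


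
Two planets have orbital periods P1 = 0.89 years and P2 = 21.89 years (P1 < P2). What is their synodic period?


1/P_syn = |1/P1 - 1/P2| = |1/0.89 - 1/21.89| => P_syn = 0.9277

0.9277 years


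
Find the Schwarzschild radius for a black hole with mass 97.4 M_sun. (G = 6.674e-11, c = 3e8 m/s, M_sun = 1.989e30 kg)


M = 97.4 * 1.989e30 kg = 1.937286e+32 kg. rs = 2GM/c^2 = 2 * 6.674e-11 * 1.937286e+32 / (3e8)^2 = 287321.0392

287321.0392 m


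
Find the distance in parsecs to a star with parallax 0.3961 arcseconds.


d = 1/p = 1/0.3961 = 2.5246

2.5246 pc


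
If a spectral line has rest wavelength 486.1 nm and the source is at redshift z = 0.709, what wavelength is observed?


lam_obs = lam_emit * (1 + z) = 486.1 * (1 + 0.709) = 830.7449

830.7449 nm


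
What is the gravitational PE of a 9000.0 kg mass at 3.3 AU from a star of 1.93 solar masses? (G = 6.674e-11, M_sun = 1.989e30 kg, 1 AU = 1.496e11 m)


M = 1.93 * 1.989e30 kg = 3.83877e+30 kg; r = 3.3 AU * 1.496e11 m/AU = 4.9368e+11 m. U = -GM*m/r = -(6.674e-11 * 3.83877e+30 * 9000.0) / 4.9368e+11 = -4.671e+12

-4.671e+12 J


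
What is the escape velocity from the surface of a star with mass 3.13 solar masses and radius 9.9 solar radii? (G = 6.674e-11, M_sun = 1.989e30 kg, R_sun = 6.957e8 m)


M = 3.13 * 1.989e30 kg = 6.22557e+30 kg; R = 9.9 * 6.957e8 m = 6.88743e+09 m. v_esc = sqrt(2GM/R) = sqrt(2 * 6.674e-11 * 6.22557e+30 / 6.88743e+09) = 347351.4054

347351.4054 m/s


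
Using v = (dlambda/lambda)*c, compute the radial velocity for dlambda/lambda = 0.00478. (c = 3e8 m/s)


v = (dlambda/lambda) * c = 0.00478 * 3e8 = 1.434e+06

1.434e+06 m/s


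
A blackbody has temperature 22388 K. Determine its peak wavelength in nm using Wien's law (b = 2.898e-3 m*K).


lam_max = b / T = 2.898e-3 / 22388 = 1.294e-07 m = 129.4443 nm

129.4443 nm


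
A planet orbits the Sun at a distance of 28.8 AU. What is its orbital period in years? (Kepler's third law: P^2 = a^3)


P = a^(3/2) = 28.8^1.5 = 154.557

154.557 years


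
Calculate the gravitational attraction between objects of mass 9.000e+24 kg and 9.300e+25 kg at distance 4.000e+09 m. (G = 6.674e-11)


F = G*m1*m2/r^2 = 6.674e-11 * 9.000e+24 * 9.300e+25 / (4.000e+09)^2 = 6.674e-11 * 8.370e+50 / 1.600e+19 = 3.491e+21

3.491e+21 N


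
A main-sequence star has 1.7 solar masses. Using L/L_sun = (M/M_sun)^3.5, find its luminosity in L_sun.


L/L_sun = (M/M_sun)^3.5 = 1.7^3.5 = 6.4058

6.4058 L_sun


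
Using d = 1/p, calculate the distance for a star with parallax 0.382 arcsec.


d = 1/p = 1/0.382 = 2.6178

2.6178 pc


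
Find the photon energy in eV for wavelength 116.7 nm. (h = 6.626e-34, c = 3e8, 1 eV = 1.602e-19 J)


E = hc/lambda = 6.626e-34 * 3e8 / 1.167e-07 = 1.703e-18 J = 10.6326 eV

10.6326 eV


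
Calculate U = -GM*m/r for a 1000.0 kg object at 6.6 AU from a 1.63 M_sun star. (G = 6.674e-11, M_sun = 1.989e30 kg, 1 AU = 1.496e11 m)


M = 1.63 * 1.989e30 kg = 3.24207e+30 kg; r = 6.6 AU * 1.496e11 m/AU = 9.8736e+11 m. U = -GM*m/r = -(6.674e-11 * 3.24207e+30 * 1000.0) / 9.8736e+11 = -2.191e+11

-2.191e+11 J


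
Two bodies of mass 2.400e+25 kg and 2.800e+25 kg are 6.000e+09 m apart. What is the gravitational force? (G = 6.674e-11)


F = G*m1*m2/r^2 = 6.674e-11 * 2.400e+25 * 2.800e+25 / (6.000e+09)^2 = 6.674e-11 * 6.720e+50 / 3.600e+19 = 1.246e+21

1.246e+21 N


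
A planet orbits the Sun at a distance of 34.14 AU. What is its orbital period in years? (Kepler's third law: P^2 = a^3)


P = a^(3/2) = 34.14^1.5 = 199.4781

199.4781 years


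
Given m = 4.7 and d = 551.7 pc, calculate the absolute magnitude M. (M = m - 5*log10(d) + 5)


M = m - 5*log10(d) + 5 = 4.7 - 5*log10(551.7) + 5 = -4.0085

-4.0085


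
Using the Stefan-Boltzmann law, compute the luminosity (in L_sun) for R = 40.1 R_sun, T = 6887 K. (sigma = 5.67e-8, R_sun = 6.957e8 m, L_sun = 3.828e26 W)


R = 40.1 * 6.957e8 m = 2.789757e+10 m. L = 4*pi*R^2*sigma*T^4 = 4*pi*(2.789757e+10)^2 * 5.67e-8 * 6887^4 = 1.247515662e+30 W. L/L_sun = 1.247515662e+30 / 3.828e26 = 3258.9228

3258.9228 L_sun


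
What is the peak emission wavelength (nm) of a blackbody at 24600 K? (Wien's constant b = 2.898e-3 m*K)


lam_max = b / T = 2.898e-3 / 24600 = 1.178e-07 m = 117.8049 nm

117.8049 nm


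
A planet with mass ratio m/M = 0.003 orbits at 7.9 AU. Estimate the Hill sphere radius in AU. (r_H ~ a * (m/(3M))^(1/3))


r_H = a * (m/3M)^(1/3) = 7.9 * (0.003/3)^(1/3) = 0.79

0.79 AU


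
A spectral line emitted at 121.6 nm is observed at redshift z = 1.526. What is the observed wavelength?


lam_obs = lam_emit * (1 + z) = 121.6 * (1 + 1.526) = 307.1616

307.1616 nm


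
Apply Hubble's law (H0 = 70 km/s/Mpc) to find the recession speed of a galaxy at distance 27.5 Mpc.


v = H0 * d = 70 * 27.5 = 1925.0

1925.0 km/s


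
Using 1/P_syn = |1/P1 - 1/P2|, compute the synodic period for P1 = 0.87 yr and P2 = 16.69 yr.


1/P_syn = |1/P1 - 1/P2| = |1/0.87 - 1/16.69| => P_syn = 0.9178

0.9178 years


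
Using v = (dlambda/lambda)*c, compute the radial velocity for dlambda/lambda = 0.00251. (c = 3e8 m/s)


v = (dlambda/lambda) * c = 0.00251 * 3e8 = 753000.0

753000.0 m/s


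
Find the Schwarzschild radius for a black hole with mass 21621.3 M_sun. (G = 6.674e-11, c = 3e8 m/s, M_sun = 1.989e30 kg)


M = 21621.3 * 1.989e30 kg = 4.30047657e+34 kg. rs = 2GM/c^2 = 2 * 6.674e-11 * 4.30047657e+34 / (3e8)^2 = 6.378e+07

6.378e+07 m


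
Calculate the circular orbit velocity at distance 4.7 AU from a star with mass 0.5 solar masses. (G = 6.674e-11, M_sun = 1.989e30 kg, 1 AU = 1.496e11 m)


v = sqrt(GM/r) = sqrt(6.674e-11 * 9.945e+29 / 7.031e+11) = 9715.8493

9715.8493 m/s


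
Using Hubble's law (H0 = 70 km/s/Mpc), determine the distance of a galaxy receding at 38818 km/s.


d = v / H0 = 38818 / 70 = 554.5429

554.5429 Mpc


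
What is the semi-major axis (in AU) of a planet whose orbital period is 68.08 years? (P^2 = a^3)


a = P^(2/3) = 68.08^(2/3) = 16.673

16.673 AU


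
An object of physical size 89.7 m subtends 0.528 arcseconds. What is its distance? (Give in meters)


D = size / theta_rad, theta_rad = 0.528 * pi/(180*3600) = 2.560e-06, D = 3.504e+07

3.504e+07 m


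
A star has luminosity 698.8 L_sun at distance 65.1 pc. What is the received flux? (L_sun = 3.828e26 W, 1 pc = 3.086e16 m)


F = L / (4*pi*d^2) = 2.675e+29 / (4*pi*(2.009e+18)^2) = 5.274e-09

5.274e-09 W/m^2


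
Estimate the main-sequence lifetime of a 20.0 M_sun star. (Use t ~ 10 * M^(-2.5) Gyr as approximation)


t = 10 * M^(-2.5) = 10 * 20.0^(-2.5) = 0.0056

0.0056 Gyr


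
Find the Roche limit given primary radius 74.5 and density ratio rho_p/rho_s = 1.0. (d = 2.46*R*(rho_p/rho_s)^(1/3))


d_Roche = 2.46 * 74.5 * 1.0^(1/3) = 183.27

183.27


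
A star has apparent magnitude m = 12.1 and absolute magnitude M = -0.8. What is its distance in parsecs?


d = 10^((m - M + 5)/5) = 10^((12.1 - -0.8 + 5)/5) = 3801.894

3801.894 pc


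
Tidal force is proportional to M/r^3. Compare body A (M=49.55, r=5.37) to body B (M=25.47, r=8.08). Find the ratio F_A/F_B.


Ratio = (M1/r1^3) / (M2/r2^3) = (49.55/5.37^3) / (25.47/8.08^3) = 6.6271

6.6271


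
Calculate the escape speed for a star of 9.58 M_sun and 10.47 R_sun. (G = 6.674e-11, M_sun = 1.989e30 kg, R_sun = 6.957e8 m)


M = 9.58 * 1.989e30 kg = 1.905462e+31 kg; R = 10.47 * 6.957e8 m = 7.283979e+09 m. v_esc = sqrt(2GM/R) = sqrt(2 * 6.674e-11 * 1.905462e+31 / 7.283979e+09) = 590913.4872

590913.4872 m/s


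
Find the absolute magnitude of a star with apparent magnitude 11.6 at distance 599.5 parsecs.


M = m - 5*log10(d) + 5 = 11.6 - 5*log10(599.5) + 5 = 2.7111

2.7111


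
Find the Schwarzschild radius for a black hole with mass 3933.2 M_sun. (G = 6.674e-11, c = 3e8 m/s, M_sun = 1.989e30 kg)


M = 3933.2 * 1.989e30 kg = 7.8231348e+33 kg. rs = 2GM/c^2 = 2 * 6.674e-11 * 7.8231348e+33 / (3e8)^2 = 1.160e+07

1.160e+07 m


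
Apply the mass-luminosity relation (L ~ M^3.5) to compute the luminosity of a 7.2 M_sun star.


L/L_sun = (M/M_sun)^3.5 = 7.2^3.5 = 1001.5295

1001.5295 L_sun


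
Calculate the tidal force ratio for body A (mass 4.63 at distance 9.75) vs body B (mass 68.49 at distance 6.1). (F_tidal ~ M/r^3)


Ratio = (M1/r1^3) / (M2/r2^3) = (4.63/9.75^3) / (68.49/6.1^3) = 0.0166

0.0166


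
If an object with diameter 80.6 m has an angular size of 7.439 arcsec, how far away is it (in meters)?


D = size / theta_rad, theta_rad = 7.439 * pi/(180*3600) = 3.607e-05, D = 2.235e+06

2.235e+06 m


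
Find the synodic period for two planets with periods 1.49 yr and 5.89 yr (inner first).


1/P_syn = |1/P1 - 1/P2| = |1/1.49 - 1/5.89| => P_syn = 1.9946

1.9946 years


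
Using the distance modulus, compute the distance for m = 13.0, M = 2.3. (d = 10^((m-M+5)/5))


d = 10^((m - M + 5)/5) = 10^((13.0 - 2.3 + 5)/5) = 1380.3843

1380.3843 pc


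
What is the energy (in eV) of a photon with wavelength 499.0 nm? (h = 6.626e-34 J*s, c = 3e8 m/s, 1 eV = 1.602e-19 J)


E = hc/lambda = 6.626e-34 * 3e8 / 4.990e-07 = 3.984e-19 J = 2.4866 eV

2.4866 eV


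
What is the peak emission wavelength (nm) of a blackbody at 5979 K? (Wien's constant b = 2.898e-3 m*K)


lam_max = b / T = 2.898e-3 / 5979 = 4.847e-07 m = 484.6964 nm

484.6964 nm


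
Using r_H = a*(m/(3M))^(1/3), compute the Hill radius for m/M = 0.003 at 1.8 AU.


r_H = a * (m/3M)^(1/3) = 1.8 * (0.003/3)^(1/3) = 0.18

0.18 AU


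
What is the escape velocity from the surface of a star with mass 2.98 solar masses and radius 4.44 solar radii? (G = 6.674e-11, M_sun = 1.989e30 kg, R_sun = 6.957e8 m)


M = 2.98 * 1.989e30 kg = 5.92722e+30 kg; R = 4.44 * 6.957e8 m = 3.088908e+09 m. v_esc = sqrt(2GM/R) = sqrt(2 * 6.674e-11 * 5.92722e+30 / 3.088908e+09) = 506093.9386

506093.9386 m/s


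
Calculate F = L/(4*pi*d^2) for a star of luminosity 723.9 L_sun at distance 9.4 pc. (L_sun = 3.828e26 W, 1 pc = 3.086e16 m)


F = L / (4*pi*d^2) = 2.771e+29 / (4*pi*(2.901e+17)^2) = 2.621e-07

2.621e-07 W/m^2


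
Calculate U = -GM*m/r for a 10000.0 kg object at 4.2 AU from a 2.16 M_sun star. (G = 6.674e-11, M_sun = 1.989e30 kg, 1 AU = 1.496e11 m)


M = 2.16 * 1.989e30 kg = 4.29624e+30 kg; r = 4.2 AU * 1.496e11 m/AU = 6.2832e+11 m. U = -GM*m/r = -(6.674e-11 * 4.29624e+30 * 10000.0) / 6.2832e+11 = -4.563e+12

-4.563e+12 J


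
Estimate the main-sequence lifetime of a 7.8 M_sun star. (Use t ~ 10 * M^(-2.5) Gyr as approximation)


t = 10 * M^(-2.5) = 10 * 7.8^(-2.5) = 0.0589

0.0589 Gyr


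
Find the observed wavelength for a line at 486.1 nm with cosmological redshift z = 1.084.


lam_obs = lam_emit * (1 + z) = 486.1 * (1 + 1.084) = 1013.0324

1013.0324 nm


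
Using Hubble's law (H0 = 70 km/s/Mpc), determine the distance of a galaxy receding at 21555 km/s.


d = v / H0 = 21555 / 70 = 307.9286

307.9286 Mpc


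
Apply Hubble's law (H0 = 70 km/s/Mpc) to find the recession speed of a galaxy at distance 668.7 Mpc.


v = H0 * d = 70 * 668.7 = 46809.0

46809.0 km/s


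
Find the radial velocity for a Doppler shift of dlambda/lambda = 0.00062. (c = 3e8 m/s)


v = (dlambda/lambda) * c = 0.00062 * 3e8 = 186000.0

186000.0 m/s


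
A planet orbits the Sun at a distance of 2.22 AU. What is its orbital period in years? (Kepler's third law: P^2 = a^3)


P = a^(3/2) = 2.22^1.5 = 3.3077

3.3077 years


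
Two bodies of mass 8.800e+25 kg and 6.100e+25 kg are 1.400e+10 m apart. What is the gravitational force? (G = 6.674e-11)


F = G*m1*m2/r^2 = 6.674e-11 * 8.800e+25 * 6.100e+25 / (1.400e+10)^2 = 6.674e-11 * 5.368e+51 / 1.960e+20 = 1.828e+21

1.828e+21 N


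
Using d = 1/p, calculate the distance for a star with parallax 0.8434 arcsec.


d = 1/p = 1/0.8434 = 1.1857

1.1857 pc


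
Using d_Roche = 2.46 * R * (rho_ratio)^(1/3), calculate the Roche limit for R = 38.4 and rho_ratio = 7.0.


d_Roche = 2.46 * 38.4 * 7.0^(1/3) = 180.7031

180.7031


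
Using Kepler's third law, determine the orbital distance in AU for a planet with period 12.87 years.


a = P^(2/3) = 12.87^(2/3) = 5.4919

5.4919 AU


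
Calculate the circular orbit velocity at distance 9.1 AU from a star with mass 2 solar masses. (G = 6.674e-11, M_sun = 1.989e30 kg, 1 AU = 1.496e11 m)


v = sqrt(GM/r) = sqrt(6.674e-11 * 3.978e+30 / 1.361e+12) = 13964.9375

13964.9375 m/s


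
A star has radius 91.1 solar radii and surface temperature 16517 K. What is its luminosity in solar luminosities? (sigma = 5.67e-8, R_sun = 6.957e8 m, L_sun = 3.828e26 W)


R = 91.1 * 6.957e8 m = 6.337827e+10 m. L = 4*pi*R^2*sigma*T^4 = 4*pi*(6.337827e+10)^2 * 5.67e-8 * 16517^4 = 2.130091987e+32 W. L/L_sun = 2.130091987e+32 / 3.828e26 = 556450.3624

556450.3624 L_sun


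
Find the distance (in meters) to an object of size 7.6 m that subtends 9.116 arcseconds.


D = size / theta_rad, theta_rad = 9.116 * pi/(180*3600) = 4.420e-05, D = 171962.7608

171962.7608 m


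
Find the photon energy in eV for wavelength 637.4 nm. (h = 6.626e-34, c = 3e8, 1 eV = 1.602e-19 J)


E = hc/lambda = 6.626e-34 * 3e8 / 6.374e-07 = 3.119e-19 J = 1.9467 eV

1.9467 eV


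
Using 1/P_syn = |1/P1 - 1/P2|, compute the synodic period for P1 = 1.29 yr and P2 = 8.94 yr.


1/P_syn = |1/P1 - 1/P2| = |1/1.29 - 1/8.94| => P_syn = 1.5075

1.5075 years


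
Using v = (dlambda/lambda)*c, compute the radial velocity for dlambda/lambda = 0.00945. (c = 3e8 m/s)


v = (dlambda/lambda) * c = 0.00945 * 3e8 = 2.835e+06

2.835e+06 m/s


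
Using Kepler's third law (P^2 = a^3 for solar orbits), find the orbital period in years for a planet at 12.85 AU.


P = a^(3/2) = 12.85^1.5 = 46.0633

46.0633 years


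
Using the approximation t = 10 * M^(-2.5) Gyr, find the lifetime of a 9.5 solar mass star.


t = 10 * M^(-2.5) = 10 * 9.5^(-2.5) = 0.0359

0.0359 Gyr


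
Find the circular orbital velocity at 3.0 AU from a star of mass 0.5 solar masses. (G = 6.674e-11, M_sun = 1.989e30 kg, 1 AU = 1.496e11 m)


v = sqrt(GM/r) = sqrt(6.674e-11 * 9.945e+29 / 4.488e+11) = 12160.9939

12160.9939 m/s


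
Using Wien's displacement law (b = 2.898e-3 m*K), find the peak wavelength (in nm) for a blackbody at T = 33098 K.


lam_max = b / T = 2.898e-3 / 33098 = 8.756e-08 m = 87.5582 nm

87.5582 nm


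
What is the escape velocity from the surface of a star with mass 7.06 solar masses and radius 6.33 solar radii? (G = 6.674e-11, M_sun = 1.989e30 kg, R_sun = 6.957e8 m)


M = 7.06 * 1.989e30 kg = 1.404234e+31 kg; R = 6.33 * 6.957e8 m = 4.403781e+09 m. v_esc = sqrt(2GM/R) = sqrt(2 * 6.674e-11 * 1.404234e+31 / 4.403781e+09) = 652401.5503

652401.5503 m/s


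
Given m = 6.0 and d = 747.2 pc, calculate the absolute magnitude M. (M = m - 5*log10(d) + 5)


M = m - 5*log10(d) + 5 = 6.0 - 5*log10(747.2) + 5 = -3.3672

-3.3672


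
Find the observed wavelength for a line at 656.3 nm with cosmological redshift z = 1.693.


lam_obs = lam_emit * (1 + z) = 656.3 * (1 + 1.693) = 1767.4159

1767.4159 nm


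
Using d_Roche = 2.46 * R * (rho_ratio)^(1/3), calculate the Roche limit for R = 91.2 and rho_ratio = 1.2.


d_Roche = 2.46 * 91.2 * 1.2^(1/3) = 238.4096

238.4096


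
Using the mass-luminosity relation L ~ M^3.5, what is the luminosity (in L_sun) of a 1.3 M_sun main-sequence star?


L/L_sun = (M/M_sun)^3.5 = 1.3^3.5 = 2.505

2.505 L_sun


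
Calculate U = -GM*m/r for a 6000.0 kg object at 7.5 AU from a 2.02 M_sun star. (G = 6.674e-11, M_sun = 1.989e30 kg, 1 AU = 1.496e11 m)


M = 2.02 * 1.989e30 kg = 4.01778e+30 kg; r = 7.5 AU * 1.496e11 m/AU = 1.122e+12 m. U = -GM*m/r = -(6.674e-11 * 4.01778e+30 * 6000.0) / 1.122e+12 = -1.434e+12

-1.434e+12 J


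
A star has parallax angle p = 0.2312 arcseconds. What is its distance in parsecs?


d = 1/p = 1/0.2312 = 4.3253

4.3253 pc


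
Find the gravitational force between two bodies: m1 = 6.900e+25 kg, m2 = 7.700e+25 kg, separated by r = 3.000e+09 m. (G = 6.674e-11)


F = G*m1*m2/r^2 = 6.674e-11 * 6.900e+25 * 7.700e+25 / (3.000e+09)^2 = 6.674e-11 * 5.313e+51 / 9.000e+18 = 3.940e+22

3.940e+22 N


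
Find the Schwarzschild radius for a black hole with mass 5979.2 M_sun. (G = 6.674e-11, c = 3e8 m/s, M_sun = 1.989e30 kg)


M = 5979.2 * 1.989e30 kg = 1.18926288e+34 kg. rs = 2GM/c^2 = 2 * 6.674e-11 * 1.18926288e+34 / (3e8)^2 = 1.764e+07

1.764e+07 m


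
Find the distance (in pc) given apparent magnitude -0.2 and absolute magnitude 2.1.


d = 10^((m - M + 5)/5) = 10^((-0.2 - 2.1 + 5)/5) = 3.4674

3.4674 pc


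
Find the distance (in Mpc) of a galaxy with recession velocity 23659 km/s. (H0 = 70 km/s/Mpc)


d = v / H0 = 23659 / 70 = 337.9857

337.9857 Mpc


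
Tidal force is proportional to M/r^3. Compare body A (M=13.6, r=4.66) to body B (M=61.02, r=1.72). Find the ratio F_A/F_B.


Ratio = (M1/r1^3) / (M2/r2^3) = (13.6/4.66^3) / (61.02/1.72^3) = 0.0112

0.0112


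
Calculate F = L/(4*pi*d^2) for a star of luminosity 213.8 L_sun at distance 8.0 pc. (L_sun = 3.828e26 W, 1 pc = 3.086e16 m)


F = L / (4*pi*d^2) = 8.184e+28 / (4*pi*(2.469e+17)^2) = 1.069e-07

1.069e-07 W/m^2


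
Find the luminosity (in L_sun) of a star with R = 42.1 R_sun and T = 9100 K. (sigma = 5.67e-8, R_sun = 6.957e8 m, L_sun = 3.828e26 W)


R = 42.1 * 6.957e8 m = 2.928897e+10 m. L = 4*pi*R^2*sigma*T^4 = 4*pi*(2.928897e+10)^2 * 5.67e-8 * 9100^4 = 4.19147317e+30 W. L/L_sun = 4.19147317e+30 / 3.828e26 = 10949.5119

10949.5119 L_sun


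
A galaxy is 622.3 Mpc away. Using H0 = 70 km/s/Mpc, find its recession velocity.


v = H0 * d = 70 * 622.3 = 43561.0

43561.0 km/s


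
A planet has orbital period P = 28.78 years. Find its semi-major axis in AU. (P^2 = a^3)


a = P^(2/3) = 28.78^(2/3) = 9.3913

9.3913 AU


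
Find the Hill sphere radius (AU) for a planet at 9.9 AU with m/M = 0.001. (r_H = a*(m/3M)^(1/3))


r_H = a * (m/3M)^(1/3) = 9.9 * (0.001/3)^(1/3) = 0.6864

0.6864 AU


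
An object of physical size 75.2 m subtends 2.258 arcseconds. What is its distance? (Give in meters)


D = size / theta_rad, theta_rad = 2.258 * pi/(180*3600) = 1.095e-05, D = 6.869e+06

6.869e+06 m


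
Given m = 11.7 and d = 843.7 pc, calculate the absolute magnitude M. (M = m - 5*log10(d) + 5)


M = m - 5*log10(d) + 5 = 11.7 - 5*log10(843.7) + 5 = 2.0691

2.0691


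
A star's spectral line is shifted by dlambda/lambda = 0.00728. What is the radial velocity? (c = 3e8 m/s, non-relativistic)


v = (dlambda/lambda) * c = 0.00728 * 3e8 = 2.184e+06

2.184e+06 m/s


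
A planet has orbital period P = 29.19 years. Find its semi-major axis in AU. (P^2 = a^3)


a = P^(2/3) = 29.19^(2/3) = 9.4803

9.4803 AU


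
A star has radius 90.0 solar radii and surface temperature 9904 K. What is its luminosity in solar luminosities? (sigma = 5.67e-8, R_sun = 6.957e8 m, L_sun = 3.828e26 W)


R = 90.0 * 6.957e8 m = 6.2613e+10 m. L = 4*pi*R^2*sigma*T^4 = 4*pi*(6.2613e+10)^2 * 5.67e-8 * 9904^4 = 2.687599027e+31 W. L/L_sun = 2.687599027e+31 / 3.828e26 = 70208.961

70208.961 L_sun


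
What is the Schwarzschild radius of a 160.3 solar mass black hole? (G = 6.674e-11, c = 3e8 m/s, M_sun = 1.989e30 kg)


M = 160.3 * 1.989e30 kg = 3.188367e+32 kg. rs = 2GM/c^2 = 2 * 6.674e-11 * 3.188367e+32 / (3e8)^2 = 472870.2524

472870.2524 m


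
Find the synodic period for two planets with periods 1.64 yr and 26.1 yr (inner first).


1/P_syn = |1/P1 - 1/P2| = |1/1.64 - 1/26.1| => P_syn = 1.75

1.75 years


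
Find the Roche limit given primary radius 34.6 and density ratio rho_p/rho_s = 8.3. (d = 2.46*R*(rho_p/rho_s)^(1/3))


d_Roche = 2.46 * 34.6 * 8.3^(1/3) = 172.3338

172.3338


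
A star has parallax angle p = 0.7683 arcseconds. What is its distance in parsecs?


d = 1/p = 1/0.7683 = 1.3016

1.3016 pc


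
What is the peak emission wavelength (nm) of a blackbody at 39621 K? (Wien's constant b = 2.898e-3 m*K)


lam_max = b / T = 2.898e-3 / 39621 = 7.314e-08 m = 73.143 nm

73.143 nm


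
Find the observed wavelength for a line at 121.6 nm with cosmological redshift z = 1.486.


lam_obs = lam_emit * (1 + z) = 121.6 * (1 + 1.486) = 302.2976

302.2976 nm


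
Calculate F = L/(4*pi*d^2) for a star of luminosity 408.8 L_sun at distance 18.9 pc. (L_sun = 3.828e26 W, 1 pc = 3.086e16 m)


F = L / (4*pi*d^2) = 1.565e+29 / (4*pi*(5.833e+17)^2) = 3.661e-08

3.661e-08 W/m^2


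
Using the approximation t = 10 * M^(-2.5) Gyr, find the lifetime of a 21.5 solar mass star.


t = 10 * M^(-2.5) = 10 * 21.5^(-2.5) = 0.0047

0.0047 Gyr


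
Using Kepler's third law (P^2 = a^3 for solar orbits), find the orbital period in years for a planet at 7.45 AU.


P = a^(3/2) = 7.45^1.5 = 20.3345

20.3345 years


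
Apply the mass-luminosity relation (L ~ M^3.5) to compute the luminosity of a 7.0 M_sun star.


L/L_sun = (M/M_sun)^3.5 = 7.0^3.5 = 907.4927

907.4927 L_sun


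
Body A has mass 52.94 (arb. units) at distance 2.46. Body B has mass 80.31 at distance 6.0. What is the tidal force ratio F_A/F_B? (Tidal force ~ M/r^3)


Ratio = (M1/r1^3) / (M2/r2^3) = (52.94/2.46^3) / (80.31/6.0^3) = 9.5645

9.5645


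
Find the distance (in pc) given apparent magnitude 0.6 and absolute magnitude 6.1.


d = 10^((m - M + 5)/5) = 10^((0.6 - 6.1 + 5)/5) = 0.7943

0.7943 pc


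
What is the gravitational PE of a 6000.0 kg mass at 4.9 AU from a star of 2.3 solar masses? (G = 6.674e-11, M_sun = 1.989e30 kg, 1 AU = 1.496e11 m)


M = 2.3 * 1.989e30 kg = 4.5747e+30 kg; r = 4.9 AU * 1.496e11 m/AU = 7.3304e+11 m. U = -GM*m/r = -(6.674e-11 * 4.5747e+30 * 6000.0) / 7.3304e+11 = -2.499e+12

-2.499e+12 J


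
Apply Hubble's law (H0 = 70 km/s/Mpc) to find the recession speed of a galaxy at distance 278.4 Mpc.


v = H0 * d = 70 * 278.4 = 19488.0

19488.0 km/s


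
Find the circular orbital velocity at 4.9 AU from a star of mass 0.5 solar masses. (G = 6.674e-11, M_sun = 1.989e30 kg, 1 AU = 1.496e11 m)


v = sqrt(GM/r) = sqrt(6.674e-11 * 9.945e+29 / 7.330e+11) = 9515.501

9515.501 m/s


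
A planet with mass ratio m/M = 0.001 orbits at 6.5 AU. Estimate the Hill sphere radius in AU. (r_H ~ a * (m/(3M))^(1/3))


r_H = a * (m/3M)^(1/3) = 6.5 * (0.001/3)^(1/3) = 0.4507

0.4507 AU


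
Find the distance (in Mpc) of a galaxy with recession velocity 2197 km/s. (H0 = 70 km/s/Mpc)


d = v / H0 = 2197 / 70 = 31.3857

31.3857 Mpc


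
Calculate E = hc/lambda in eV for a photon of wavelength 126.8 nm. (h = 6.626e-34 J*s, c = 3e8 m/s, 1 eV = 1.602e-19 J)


E = hc/lambda = 6.626e-34 * 3e8 / 1.268e-07 = 1.568e-18 J = 9.7857 eV

9.7857 eV


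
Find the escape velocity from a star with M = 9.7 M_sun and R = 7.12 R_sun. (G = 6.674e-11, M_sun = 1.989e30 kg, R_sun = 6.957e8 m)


M = 9.7 * 1.989e30 kg = 1.92933e+31 kg; R = 7.12 * 6.957e8 m = 4.953384e+09 m. v_esc = sqrt(2GM/R) = sqrt(2 * 6.674e-11 * 1.92933e+31 / 4.953384e+09) = 721041.6621

721041.6621 m/s


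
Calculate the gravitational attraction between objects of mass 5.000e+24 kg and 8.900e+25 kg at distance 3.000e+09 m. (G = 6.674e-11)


F = G*m1*m2/r^2 = 6.674e-11 * 5.000e+24 * 8.900e+25 / (3.000e+09)^2 = 6.674e-11 * 4.450e+50 / 9.000e+18 = 3.300e+21

3.300e+21 N


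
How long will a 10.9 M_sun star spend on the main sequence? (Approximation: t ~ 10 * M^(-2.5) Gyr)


t = 10 * M^(-2.5) = 10 * 10.9^(-2.5) = 0.0255

0.0255 Gyr


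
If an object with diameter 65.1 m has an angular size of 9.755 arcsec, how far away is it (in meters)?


D = size / theta_rad, theta_rad = 9.755 * pi/(180*3600) = 4.729e-05, D = 1.377e+06

1.377e+06 m


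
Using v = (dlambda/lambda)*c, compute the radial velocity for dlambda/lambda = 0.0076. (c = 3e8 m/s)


v = (dlambda/lambda) * c = 0.0076 * 3e8 = 2.280e+06

2.280e+06 m/s


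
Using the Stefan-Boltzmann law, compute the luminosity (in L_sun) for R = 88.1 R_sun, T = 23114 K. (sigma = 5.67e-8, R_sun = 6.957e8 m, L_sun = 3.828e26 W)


R = 88.1 * 6.957e8 m = 6.129117e+10 m. L = 4*pi*R^2*sigma*T^4 = 4*pi*(6.129117e+10)^2 * 5.67e-8 * 23114^4 = 7.639926531e+32 W. L/L_sun = 7.639926531e+32 / 3.828e26 = 1.996e+06

1.996e+06 L_sun


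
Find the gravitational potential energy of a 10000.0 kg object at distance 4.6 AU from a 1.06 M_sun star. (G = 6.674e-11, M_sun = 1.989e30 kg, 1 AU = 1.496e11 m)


M = 1.06 * 1.989e30 kg = 2.10834e+30 kg; r = 4.6 AU * 1.496e11 m/AU = 6.8816e+11 m. U = -GM*m/r = -(6.674e-11 * 2.10834e+30 * 10000.0) / 6.8816e+11 = -2.045e+12

-2.045e+12 J


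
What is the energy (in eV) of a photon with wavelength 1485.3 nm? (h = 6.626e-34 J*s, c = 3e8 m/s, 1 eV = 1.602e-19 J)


E = hc/lambda = 6.626e-34 * 3e8 / 1.485e-06 = 1.338e-19 J = 0.8354 eV

0.8354 eV


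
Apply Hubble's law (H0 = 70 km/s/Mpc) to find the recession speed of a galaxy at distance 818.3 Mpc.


v = H0 * d = 70 * 818.3 = 57281.0

57281.0 km/s


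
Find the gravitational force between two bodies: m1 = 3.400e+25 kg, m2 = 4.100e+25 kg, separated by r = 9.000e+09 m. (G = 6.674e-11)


F = G*m1*m2/r^2 = 6.674e-11 * 3.400e+25 * 4.100e+25 / (9.000e+09)^2 = 6.674e-11 * 1.394e+51 / 8.100e+19 = 1.149e+21

1.149e+21 N


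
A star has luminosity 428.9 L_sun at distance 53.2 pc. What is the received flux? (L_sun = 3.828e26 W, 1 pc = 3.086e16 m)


F = L / (4*pi*d^2) = 1.642e+29 / (4*pi*(1.642e+18)^2) = 4.847e-09

4.847e-09 W/m^2


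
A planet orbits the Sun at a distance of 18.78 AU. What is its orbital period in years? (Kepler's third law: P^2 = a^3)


P = a^(3/2) = 18.78^1.5 = 81.3848

81.3848 years


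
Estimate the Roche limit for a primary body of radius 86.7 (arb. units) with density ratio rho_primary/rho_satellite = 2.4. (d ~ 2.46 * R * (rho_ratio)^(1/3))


d_Roche = 2.46 * 86.7 * 2.4^(1/3) = 285.556

285.556


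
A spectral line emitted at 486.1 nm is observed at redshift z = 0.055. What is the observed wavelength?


lam_obs = lam_emit * (1 + z) = 486.1 * (1 + 0.055) = 512.8355

512.8355 nm


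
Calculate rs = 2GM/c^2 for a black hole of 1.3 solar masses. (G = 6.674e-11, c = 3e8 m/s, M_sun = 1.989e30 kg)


M = 1.3 * 1.989e30 kg = 2.5857e+30 kg. rs = 2GM/c^2 = 2 * 6.674e-11 * 2.5857e+30 / (3e8)^2 = 3834.8804

3834.8804 m


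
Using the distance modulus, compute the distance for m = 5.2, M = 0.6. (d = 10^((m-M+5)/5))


d = 10^((m - M + 5)/5) = 10^((5.2 - 0.6 + 5)/5) = 83.1764

83.1764 pc


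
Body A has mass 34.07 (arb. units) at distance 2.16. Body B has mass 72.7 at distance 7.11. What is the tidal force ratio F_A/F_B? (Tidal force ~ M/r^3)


Ratio = (M1/r1^3) / (M2/r2^3) = (34.07/2.16^3) / (72.7/7.11^3) = 16.7142

16.7142


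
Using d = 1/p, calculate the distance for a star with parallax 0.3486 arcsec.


d = 1/p = 1/0.3486 = 2.8686

2.8686 pc


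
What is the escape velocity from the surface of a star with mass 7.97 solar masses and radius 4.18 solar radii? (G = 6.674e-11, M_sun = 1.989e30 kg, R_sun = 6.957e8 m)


M = 7.97 * 1.989e30 kg = 1.585233e+31 kg; R = 4.18 * 6.957e8 m = 2.908026e+09 m. v_esc = sqrt(2GM/R) = sqrt(2 * 6.674e-11 * 1.585233e+31 / 2.908026e+09) = 853012.7226

853012.7226 m/s
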